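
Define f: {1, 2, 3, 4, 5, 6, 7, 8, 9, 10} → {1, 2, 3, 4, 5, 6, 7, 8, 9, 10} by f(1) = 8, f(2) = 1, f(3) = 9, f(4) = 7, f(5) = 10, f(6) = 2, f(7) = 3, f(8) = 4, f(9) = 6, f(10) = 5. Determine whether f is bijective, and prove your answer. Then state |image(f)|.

The values 8, 1, 9, 7, 10, 2, 3, 4, 6, 5 are a permutation of {1, 2, 3, 4, 5, 6, 7, 8, 9, 10}: each element appears exactly once.
So f is injective and surjective, hence bijective.
The image of f is {1, 2, 3, 4, 5, 6, 7, 8, 9, 10}, which has 10 elements.

10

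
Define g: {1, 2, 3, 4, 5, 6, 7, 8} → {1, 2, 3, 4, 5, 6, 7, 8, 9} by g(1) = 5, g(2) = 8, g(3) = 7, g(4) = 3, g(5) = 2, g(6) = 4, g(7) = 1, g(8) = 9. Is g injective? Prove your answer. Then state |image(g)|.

The values g(1), …, g(8) are 5, 8, 7, 3, 2, 4, 1, 9 — all distinct.
So g(s) = g(t) only when s = t, and g is injective.
The image of g is {1, 2, 3, 4, 5, 7, 8, 9}, which has 8 elements.

8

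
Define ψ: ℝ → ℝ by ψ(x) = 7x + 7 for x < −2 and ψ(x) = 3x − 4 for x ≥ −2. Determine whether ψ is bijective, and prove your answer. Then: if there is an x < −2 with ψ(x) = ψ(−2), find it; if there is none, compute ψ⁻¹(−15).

Both pieces are strictly increasing (slopes 7 and 3), so each is injective on its own interval.
The left piece maps (−∞, −2) onto (−∞, −7); the right piece maps [−2, ∞) onto [−10, ∞).
These images overlap. In particular ψ(−2) = −10 (right piece), and solving 7x + 7 = −10 on the left piece gives x = −17/7 < −2.
So ψ(−17/7) = ψ(−2) with −17/7 ≠ −2, and ψ is not injective, hence not bijective. This x = −17/7 is the requested value below −2.

-17/7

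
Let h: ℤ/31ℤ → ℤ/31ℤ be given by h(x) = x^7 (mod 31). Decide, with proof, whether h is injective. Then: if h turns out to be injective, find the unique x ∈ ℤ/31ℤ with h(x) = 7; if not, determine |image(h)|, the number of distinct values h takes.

19

Since 31 is prime, the nonzero elements of ℤ/31ℤ form a cyclic group of order 30.
As gcd(7, 30) = 1, raising to the 7th power is a bijection on this group: if u^7 ≡ v^7 then (uv^{−1})^7 = 1, and the only element of order dividing gcd(7, 30) = 1 is 1, so u = v.
With h(0) = 0 this makes h injective on all of ℤ/31ℤ, hence bijective (finite equal-size domain and codomain). In particular h is injective.
Since h is injective, we find the preimage of 7. The inverse of x ↦ x^7 on (ℤ/31ℤ)^× is x ↦ x^13, because 7·13 = 91 = 3·30 + 1 ≡ 1 (mod 30) and x^{30} = 1 for x ≠ 0 (Fermat). So h⁻¹(7) = 7^13 mod 31.
Repeated squaring mod 31: 7^1 ≡ 7, 7^2 ≡ 7² = 49 ≡ 18, 7^4 ≡ 18² = 324 ≡ 14, 7^8 ≡ 14² = 196 ≡ 10. Since 13 = 8 + 4 + 1, 7^13 ≡ 10·14·7: 10·14 = 140 ≡ 16, then 16·7 = 112 ≡ 19. So 7^13 ≡ 19 (mod 31).
Hence h⁻¹(7) = 19.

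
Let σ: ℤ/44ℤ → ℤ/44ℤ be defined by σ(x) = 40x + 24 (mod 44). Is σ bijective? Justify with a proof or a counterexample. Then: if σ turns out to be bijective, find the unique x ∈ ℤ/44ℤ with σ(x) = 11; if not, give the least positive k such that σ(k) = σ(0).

11

We have gcd(40, 44) = 4 > 1. Taking x_1 = 0 and x_2 = 11: σ(0) = 24 and σ(11) = 40·11 + 24 = 464 ≡ 24 (mod 44).
So σ(0) = σ(11) while 0 ≠ 11, hence σ is not injective, hence not bijective.
Since σ is not bijective, we find the least positive k with σ(k) = σ(0): this means 40k ≡ 0 (mod 44), i.e. 44 ∣ 40k. Since gcd(40, 44) = 4, dividing through by 4 this holds exactly when 11 ∣ 10k, and as gcd(10, 11) = 1, exactly when 11 ∣ k.
The smallest positive such k is 11.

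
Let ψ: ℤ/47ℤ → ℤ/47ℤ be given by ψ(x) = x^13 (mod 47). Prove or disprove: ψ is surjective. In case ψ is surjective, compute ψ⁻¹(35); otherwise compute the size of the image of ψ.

19

Since 47 is prime, the nonzero elements of ℤ/47ℤ form a cyclic group of order 46.
As gcd(13, 46) = 1, raising to the 13th power is a bijection on this group: if s^13 ≡ t^13 then (st^{−1})^13 = 1, and the only element of order dividing gcd(13, 46) = 1 is 1, so s = t.
With ψ(0) = 0 this makes ψ injective on all of ℤ/47ℤ, hence bijective (finite equal-size domain and codomain). In particular ψ is surjective.
Since ψ is surjective, we find the preimage of 35. The inverse of x ↦ x^13 on (ℤ/47ℤ)^× is x ↦ x^39, because 13·39 = 507 = 11·46 + 1 ≡ 1 (mod 46) and x^{46} = 1 for x ≠ 0 (Fermat). So ψ⁻¹(35) = 35^39 mod 47.
Repeated squaring mod 47: 35^1 ≡ 35, 35^2 ≡ 35² = 1225 ≡ 3, 35^4 ≡ 3² = 9, 35^8 ≡ 9² = 81 ≡ 34, 35^16 ≡ 34² = 1156 ≡ 28, 35^32 ≡ 28² = 784 ≡ 32. Since 39 = 32 + 4 + 2 + 1, 35^39 ≡ 32·9·3·35: 32·9 = 288 ≡ 6, then 6·3 = 18, then 18·35 = 630 ≡ 19. So 35^39 ≡ 19 (mod 47).
Hence ψ⁻¹(35) = 19.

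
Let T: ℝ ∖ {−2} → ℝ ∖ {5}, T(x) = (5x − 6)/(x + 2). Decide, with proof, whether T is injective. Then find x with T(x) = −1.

Suppose T(u) = T(v). Cross-multiplying: (5u − 6)(v + 2) = (5v − 6)(u + 2).
Expanding both sides and cancelling the symmetric terms leaves 16·(u − v) = 0. Since 16 ≠ 0, u = v. Therefore T is injective.
Solving T(x) = −1: cross-multiplying gives 5x − 6 = −1(x + 2), which rearranges to 6x = 4, so x = 2/3.

2/3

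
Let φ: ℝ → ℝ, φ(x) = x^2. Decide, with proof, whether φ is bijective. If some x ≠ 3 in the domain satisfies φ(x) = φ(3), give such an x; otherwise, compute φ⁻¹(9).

φ(3) = 9 = (−3)^2 = φ(−3) (since 2 is even), with 3 ≠ −3. So φ is not injective, hence not bijective.
For the follow-up, such an x exists: taking x = −3 ∈ ℝ gives φ(−3) = 9 = φ(3) with −3 ≠ 3.

-3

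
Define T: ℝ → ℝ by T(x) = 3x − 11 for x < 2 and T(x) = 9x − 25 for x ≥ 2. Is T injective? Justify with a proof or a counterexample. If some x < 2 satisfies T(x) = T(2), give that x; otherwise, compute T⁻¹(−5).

Both pieces are strictly increasing (slopes 3 and 9), so each is injective on its own interval.
The left piece maps (−∞, 2) onto (−∞, −5); the right piece maps [2, ∞) onto [−7, ∞).
These images overlap. In particular T(2) = −7 (right piece), and solving 3x − 11 = −7 on the left piece gives x = 4/3 < 2.
So T(4/3) = T(2) with 4/3 ≠ 2, and T is not injective. This x = 4/3 is the requested value below 2.

4/3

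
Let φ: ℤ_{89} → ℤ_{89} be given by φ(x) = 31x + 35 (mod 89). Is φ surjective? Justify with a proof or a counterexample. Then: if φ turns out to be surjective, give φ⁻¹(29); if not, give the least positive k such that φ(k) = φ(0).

40

Since gcd(31, 89) = 1, 31 is invertible modulo 89. Euclid's algorithm: 89 = 2·31 + 27, 31 = 1·27 + 4, 27 = 6·4 + 3, 4 = 1·3 + 1; back-substituting gives 1 = 23·31 − 8·89, so 31⁻¹ ≡ 23 (mod 89).
For any y ∈ ℤ_{89}, x = 23(y − 35) mod 89 satisfies φ(x) = 31·23(y − 35) + 35 ≡ y (since 31·23 ≡ 1 mod 89). So every y has a preimage.
Therefore φ is surjective.
Since φ is surjective, we compute φ⁻¹(29): solve 31x + 35 ≡ 29 (mod 89), i.e. 31x ≡ 83 (mod 89).
Multiplying by 31⁻¹ = 23 gives x ≡ 23·83 = 1909 = 21·89 + 40 ≡ 40 (mod 89).
Check: φ(40) = 31·40 + 35 = 1275 = 14·89 + 29 ≡ 29 (mod 89).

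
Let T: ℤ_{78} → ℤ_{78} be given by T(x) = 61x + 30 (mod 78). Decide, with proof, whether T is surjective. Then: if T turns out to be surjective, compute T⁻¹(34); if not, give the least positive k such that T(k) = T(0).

Since gcd(61, 78) = 1, 61 is invertible modulo 78. Euclid's algorithm: 78 = 1·61 + 17, 61 = 3·17 + 10, 17 = 1·10 + 7, 10 = 1·7 + 3, 7 = 2·3 + 1; back-substituting gives 1 = 55·61 − 43·78, so 61⁻¹ ≡ 55 (mod 78).
For any y ∈ ℤ_{78}, x = 55(y − 30) mod 78 satisfies T(x) = 61·55(y − 30) + 30 ≡ y (since 61·55 ≡ 1 mod 78). So every y has a preimage.
Therefore T is surjective.
Since T is surjective, we compute T⁻¹(34): solve 61x + 30 ≡ 34 (mod 78), i.e. 61x ≡ 4 (mod 78).
Multiplying by 61⁻¹ = 55 gives x ≡ 55·4 = 220 = 2·78 + 64 ≡ 64 (mod 78).
Check: T(64) = 61·64 + 30 = 3934 = 50·78 + 34 ≡ 34 (mod 78).

64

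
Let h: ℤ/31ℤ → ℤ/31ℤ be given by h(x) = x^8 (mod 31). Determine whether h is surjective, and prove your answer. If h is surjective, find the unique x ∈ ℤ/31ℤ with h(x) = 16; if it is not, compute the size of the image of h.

h(15): Repeated squaring mod 31: 15^1 ≡ 15, 15^2 ≡ 15² = 225 ≡ 8, 15^4 ≡ 8² = 64 ≡ 2, 15^8 ≡ 2² = 4. So 15^8 ≡ 4 (mod 31).
h(16): Repeated squaring mod 31: 16^1 ≡ 16, 16^2 ≡ 16² = 256 ≡ 8, 16^4 ≡ 8² = 64 ≡ 2, 16^8 ≡ 2² = 4. So 16^8 ≡ 4 (mod 31).
So h(15) = h(16) = 4 while 15 ≠ 16, therefore h is not injective.
A non-injective map from the 31-element set ℤ/31ℤ to itself takes at most 30 distinct values, so it cannot be surjective. Therefore h is not surjective.
Since h is not surjective, we determine |image(h)|. Computing x^8 mod 31 for each x (by repeated squaring, reducing mod 31 at every step), the values h(0), h(1), …, h(30) are: 0, 1, 8, 20, 2, 25, 5, 10, 16, 28, 14, 19, 9, 7, 18, 4, 4, 18, 7, 9, 19, 14, 28, 16, 10, 5, 25, 2, 20, 8, 1.
The distinct values are {0, 1, 2, 4, 5, 7, 8, 9, 10, 14, 16, 18, 19, 20, 25, 28}; there are 16 of them.

16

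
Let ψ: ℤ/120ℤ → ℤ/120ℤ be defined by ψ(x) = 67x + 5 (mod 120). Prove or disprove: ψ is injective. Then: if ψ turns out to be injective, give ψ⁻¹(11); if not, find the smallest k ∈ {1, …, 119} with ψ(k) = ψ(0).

Suppose ψ(a) = ψ(b) in ℤ/120ℤ. Then 67a + 5 ≡ 67b + 5 (mod 120), hence 67(a − b) ≡ 0 (mod 120).
Since gcd(67, 120) = 1, 67 is invertible modulo 120, thus a − b ≡ 0 (mod 120), i.e. a = b.
So ψ is injective.
We now compute 67⁻¹ mod 120 explicitly. Euclid's algorithm: 120 = 1·67 + 53, 67 = 1·53 + 14, 53 = 3·14 + 11, 14 = 1·11 + 3, 11 = 3·3 + 2, 3 = 1·2 + 1; back-substituting gives 1 = 43·67 − 24·120, so 67⁻¹ ≡ 43 (mod 120).
Since ψ is injective, we compute ψ⁻¹(11): solve 67x + 5 ≡ 11 (mod 120), i.e. 67x ≡ 6 (mod 120).
Multiplying by 67⁻¹ = 43 gives x ≡ 43·6 = 258 = 2·120 + 18 ≡ 18 (mod 120).
Check: ψ(18) = 67·18 + 5 = 1211 = 10·120 + 11 ≡ 11 (mod 120).

18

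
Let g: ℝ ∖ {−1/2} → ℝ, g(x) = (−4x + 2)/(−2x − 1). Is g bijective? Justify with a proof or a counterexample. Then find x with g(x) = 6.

If g(x) = 2, cross-multiplying gives −2(−4x + 2) = −4(−2x − 1), which simplifies to −4 = 4 — false.  So 2 has no preimage and g is not surjective.
Thus g is not bijective.
Solving g(x) = 6: cross-multiplying gives −4x + 2 = 6(−2x − 1), which rearranges to 8x = −8, so x = −1.

-1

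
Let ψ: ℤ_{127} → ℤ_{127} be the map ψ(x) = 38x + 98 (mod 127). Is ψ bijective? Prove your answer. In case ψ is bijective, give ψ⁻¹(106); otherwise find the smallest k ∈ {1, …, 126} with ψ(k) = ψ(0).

If ψ(u) = ψ(v), then 38u ≡ 38v (mod 127). Because gcd(38, 127) = 1, we may cancel 38 to get u ≡ v (mod 127).
We now compute 38⁻¹ mod 127 explicitly. Euclid's algorithm: 127 = 3·38 + 13, 38 = 2·13 + 12, 13 = 1·12 + 1; back-substituting gives 1 = 117·38 − 35·127, so 38⁻¹ ≡ 117 (mod 127).
For any y ∈ ℤ_{127}, x = 117(y − 98) mod 127 satisfies ψ(x) = 38·117(y − 98) + 98 ≡ y (since 38·117 ≡ 1 mod 127). So every y has a preimage.
Thus ψ is bijective.
Since ψ is bijective, we compute ψ⁻¹(106): solve 38x + 98 ≡ 106 (mod 127), i.e. 38x ≡ 8 (mod 127).
Multiplying by 38⁻¹ = 117 gives x ≡ 117·8 = 936 = 7·127 + 47 ≡ 47 (mod 127).
Check: ψ(47) = 38·47 + 98 = 1884 = 14·127 + 106 ≡ 106 (mod 127).

47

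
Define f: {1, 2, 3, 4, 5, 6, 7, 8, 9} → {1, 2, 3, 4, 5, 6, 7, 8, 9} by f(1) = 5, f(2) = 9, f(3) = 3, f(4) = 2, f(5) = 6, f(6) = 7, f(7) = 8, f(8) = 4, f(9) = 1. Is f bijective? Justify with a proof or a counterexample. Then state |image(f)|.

The values 5, 9, 3, 2, 6, 7, 8, 4, 1 are a permutation of {1, 2, 3, 4, 5, 6, 7, 8, 9}: each element appears exactly once.
So f is injective and surjective, hence bijective.
The image of f is {1, 2, 3, 4, 5, 6, 7, 8, 9}, which has 9 elements.

9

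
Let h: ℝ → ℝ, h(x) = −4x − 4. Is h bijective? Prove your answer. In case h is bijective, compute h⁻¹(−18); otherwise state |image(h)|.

7/2

Recall: injectivity means: for all x_1, x_2 in the domain, h(x_1) = h(x_2) implies x_1 = x_2.
Suppose h(x_1) = h(x_2). Then −4x_1 − 4 = −4x_2 − 4, thus −4x_1 = −4x_2, therefore x_1 = x_2.
For any y ∈ ℝ, x = (y + 4)/(−4) satisfies h(x) = y.
So h is bijective.
Since h is bijective, we compute h⁻¹(−18) = (−18 + 4)/(−4) = 7/2.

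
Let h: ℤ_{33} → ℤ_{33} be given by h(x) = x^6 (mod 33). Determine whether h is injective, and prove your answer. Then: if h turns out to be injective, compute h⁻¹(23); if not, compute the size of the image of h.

12

h(4): Repeated squaring mod 33: 4^1 ≡ 4, 4^2 ≡ 4² = 16, 4^4 ≡ 16² = 256 ≡ 25. Since 6 = 4 + 2, 4^6 ≡ 25·16: 25·16 = 400 ≡ 4. So 4^6 ≡ 4 (mod 33).
h(7): Repeated squaring mod 33: 7^1 ≡ 7, 7^2 ≡ 7² = 49 ≡ 16, 7^4 ≡ 16² = 256 ≡ 25. Since 6 = 4 + 2, 7^6 ≡ 25·16: 25·16 = 400 ≡ 4. So 7^6 ≡ 4 (mod 33).
So h(4) = h(7) = 4 while 4 ≠ 7, hence h is not injective.
Since h is not injective, we determine |image(h)|. Computing x^6 mod 33 for each x (by repeated squaring, reducing mod 33 at every step), the values h(0), h(1), …, h(32) are: 0, 1, 31, 3, 4, 16, 27, 4, 25, 9, 1, 22, 12, 31, 25, 15, 16, 16, 15, 25, 31, 12, 22, 1, 9, 25, 4, 27, 16, 4, 3, 31, 1.
The distinct values are {0, 1, 3, 4, 9, 12, 15, 16, 22, 25, 27, 31}; there are 12 of them.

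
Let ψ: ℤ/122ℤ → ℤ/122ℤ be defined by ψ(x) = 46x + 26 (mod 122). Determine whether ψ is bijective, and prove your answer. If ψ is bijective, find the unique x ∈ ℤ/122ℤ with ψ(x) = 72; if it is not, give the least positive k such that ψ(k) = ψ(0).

61

We have gcd(46, 122) = 2 > 1. Taking a = 0 and b = 61: ψ(0) = 26 and ψ(61) = 46·61 + 26 = 2832 ≡ 26 (mod 122).
So ψ(0) = ψ(61) while 0 ≠ 61, so ψ is not injective, hence not bijective.
Since ψ is not bijective, we find the least positive k with ψ(k) = ψ(0): this means 46k ≡ 0 (mod 122), i.e. 122 ∣ 46k. Since gcd(46, 122) = 2, dividing through by 2 this holds exactly when 61 ∣ 23k, and as gcd(23, 61) = 1, exactly when 61 ∣ k.
The smallest positive such k is 61.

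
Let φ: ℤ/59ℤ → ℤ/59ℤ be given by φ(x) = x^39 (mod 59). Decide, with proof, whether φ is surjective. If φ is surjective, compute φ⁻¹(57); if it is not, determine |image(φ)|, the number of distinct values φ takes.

51

Since 59 is prime, the nonzero elements of ℤ/59ℤ form a cyclic group of order 58.
As gcd(39, 58) = 1, raising to the 39th power is a bijection on this group: if x_1^39 ≡ x_2^39 then (x_1x_2^{−1})^39 = 1, and the only element of order dividing gcd(39, 58) = 1 is 1, so x_1 = x_2.
With φ(0) = 0 this makes φ injective on all of ℤ/59ℤ, hence bijective (finite equal-size domain and codomain). In particular φ is surjective.
Since φ is surjective, we find the preimage of 57. The inverse of x ↦ x^39 on (ℤ/59ℤ)^× is x ↦ x^3, because 39·3 = 117 = 2·58 + 1 ≡ 1 (mod 58) and x^{58} = 1 for x ≠ 0 (Fermat). So φ⁻¹(57) = 57^3 mod 59.
Repeated squaring mod 59: 57^1 ≡ 57, 57^2 ≡ 57² = 3249 ≡ 4. Since 3 = 2 + 1, 57^3 ≡ 4·57: 4·57 = 228 ≡ 51. So 57^3 ≡ 51 (mod 59).
Hence φ⁻¹(57) = 51.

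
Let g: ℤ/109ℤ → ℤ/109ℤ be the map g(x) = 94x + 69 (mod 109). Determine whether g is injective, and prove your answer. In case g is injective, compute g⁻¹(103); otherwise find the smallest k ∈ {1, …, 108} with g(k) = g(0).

Recall that g is injective if g(s) = g(t) implies s = t.
Suppose g(s) = g(t) in ℤ/109ℤ. Then 94s + 69 ≡ 94t + 69 (mod 109), hence 94(s − t) ≡ 0 (mod 109).
Since gcd(94, 109) = 1, 94 is invertible modulo 109, so s − t ≡ 0 (mod 109), i.e. s = t.
Hence g is injective.
We now compute 94⁻¹ mod 109 explicitly. Euclid's algorithm: 109 = 1·94 + 15, 94 = 6·15 + 4, 15 = 3·4 + 3, 4 = 1·3 + 1; back-substituting gives 1 = 29·94 − 25·109, so 94⁻¹ ≡ 29 (mod 109).
Since g is injective, we compute g⁻¹(103): solve 94x + 69 ≡ 103 (mod 109), i.e. 94x ≡ 34 (mod 109).
Multiplying by 94⁻¹ = 29 gives x ≡ 29·34 = 986 = 9·109 + 5 ≡ 5 (mod 109).
Check: g(5) = 94·5 + 69 = 539 = 4·109 + 103 ≡ 103 (mod 109).

5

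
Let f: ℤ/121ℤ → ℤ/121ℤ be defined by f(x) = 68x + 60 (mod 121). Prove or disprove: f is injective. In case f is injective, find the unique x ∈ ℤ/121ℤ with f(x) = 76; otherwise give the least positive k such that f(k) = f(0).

Recall that injectivity means: for all u, v in the domain, f(u) = f(v) implies u = v.
Suppose f(u) = f(v) in ℤ/121ℤ. Then 68u + 60 ≡ 68v + 60 (mod 121), thus 68(u − v) ≡ 0 (mod 121).
Since gcd(68, 121) = 1, 68 is invertible modulo 121, so u − v ≡ 0 (mod 121), i.e. u = v.
Therefore f is injective.
We now compute 68⁻¹ mod 121 explicitly. Euclid's algorithm: 121 = 1·68 + 53, 68 = 1·53 + 15, 53 = 3·15 + 8, 15 = 1·8 + 7, 8 = 1·7 + 1; back-substituting gives 1 = 105·68 − 59·121, so 68⁻¹ ≡ 105 (mod 121).
Since f is injective, we compute f⁻¹(76): solve 68x + 60 ≡ 76 (mod 121), i.e. 68x ≡ 16 (mod 121).
Multiplying by 68⁻¹ = 105 gives x ≡ 105·16 = 1680 = 13·121 + 107 ≡ 107 (mod 121).
Check: f(107) = 68·107 + 60 = 7336 = 60·121 + 76 ≡ 76 (mod 121).

107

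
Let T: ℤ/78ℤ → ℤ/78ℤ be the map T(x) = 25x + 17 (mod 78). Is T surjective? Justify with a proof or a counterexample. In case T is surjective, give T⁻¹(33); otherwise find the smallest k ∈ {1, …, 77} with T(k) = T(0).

10

By definition, surjectivity means every element of the codomain has a preimage under T.
Since gcd(25, 78) = 1, 25 is invertible modulo 78. Euclid's algorithm: 78 = 3·25 + 3, 25 = 8·3 + 1; back-substituting gives 1 = 25·25 − 8·78, so 25⁻¹ ≡ 25 (mod 78).
Then y ↦ 25(y − 17) is a two-sided inverse to T, so every y ∈ ℤ/78ℤ has a preimage.
Hence T is surjective.
Since T is surjective, we find T⁻¹(33): we need 25x ≡ 33 − 17 ≡ 16 (mod 78). Using 25⁻¹ = 25: x ≡ 25·16 = 400 = 5·78 + 10, so x = 10.
Check: T(10) = 25·10 + 17 = 267 = 3·78 + 33 ≡ 33 (mod 78).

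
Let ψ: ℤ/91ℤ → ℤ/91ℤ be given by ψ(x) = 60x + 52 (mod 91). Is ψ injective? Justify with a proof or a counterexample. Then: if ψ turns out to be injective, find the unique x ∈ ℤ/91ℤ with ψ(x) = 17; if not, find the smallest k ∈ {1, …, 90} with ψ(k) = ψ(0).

7

By definition, injectivity means: for all x_1, x_2 in the domain, ψ(x_1) = ψ(x_2) implies x_1 = x_2.
Suppose ψ(x_1) = ψ(x_2) in ℤ/91ℤ. Then 60x_1 + 52 ≡ 60x_2 + 52 (mod 91), therefore 60(x_1 − x_2) ≡ 0 (mod 91).
Since gcd(60, 91) = 1, 60 is invertible modulo 91, hence x_1 − x_2 ≡ 0 (mod 91), i.e. x_1 = x_2.
Thus ψ is injective.
We now compute 60⁻¹ mod 91 explicitly. Euclid's algorithm: 91 = 1·60 + 31, 60 = 1·31 + 29, 31 = 1·29 + 2, 29 = 14·2 + 1; back-substituting gives 1 = 44·60 − 29·91, so 60⁻¹ ≡ 44 (mod 91).
Since ψ is injective, we find ψ⁻¹(17): we need 60x ≡ 17 − 52 ≡ 56 (mod 91). Using 60⁻¹ = 44: x ≡ 44·56 = 2464 = 27·91 + 7, so x = 7.
Check: ψ(7) = 60·7 + 52 = 472 = 5·91 + 17 ≡ 17 (mod 91).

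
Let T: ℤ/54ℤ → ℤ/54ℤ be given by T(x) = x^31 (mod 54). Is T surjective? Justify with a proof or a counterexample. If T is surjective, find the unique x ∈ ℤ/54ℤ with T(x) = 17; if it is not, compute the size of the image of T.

38

T(0) = 0^31 = 0.
T(6): Repeated squaring mod 54: 6^1 ≡ 6, 6^2 ≡ 6² = 36, 6^4 ≡ 36² = 1296 ≡ 0, 6^8 ≡ 0² = 0, 6^16 ≡ 0² = 0. Since 31 = 16 + 8 + 4 + 2 + 1, 6^31 ≡ 0·0·0·36·6: 0·0 = 0, then 0·0 = 0, then 0·36 = 0, then 0·6 = 0. So 6^31 ≡ 0 (mod 54).
So T(0) = T(6) = 0 while 0 ≠ 6, thus T is not injective.
A non-injective map from the 54-element set ℤ/54ℤ to itself takes at most 53 distinct values, so it cannot be surjective. Thus T is not surjective.
Since T is not surjective, we determine |image(T)|. Computing x^31 mod 54 for each x (by repeated squaring, reducing mod 54 at every step), the values T(0), T(1), …, T(53) are: 0, 1, 38, 27, 40, 23, 0, 25, 8, 27, 10, 47, 0, 49, 32, 27, 34, 17, 0, 19, 2, 27, 4, 41, 0, 43, 26, 27, 28, 11, 0, 13, 50, 27, 52, 35, 0, 37, 20, 27, 22, 5, 0, 7, 44, 27, 46, 29, 0, 31, 14, 27, 16, 53.
The distinct values are {0, 1, 2, 4, 5, 7, 8, 10, 11, 13, 14, 16, 17, 19, 20, 22, 23, 25, 26, 27, 28, 29, 31, 32, 34, 35, 37, 38, 40, 41, 43, 44, 46, 47, 49, 50, 52, 53}; there are 38 of them.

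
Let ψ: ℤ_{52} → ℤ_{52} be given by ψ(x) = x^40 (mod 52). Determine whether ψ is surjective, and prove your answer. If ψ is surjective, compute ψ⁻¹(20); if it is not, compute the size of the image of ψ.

ψ(1) = 1^40 = 1.
ψ(5): Repeated squaring mod 52: 5^1 ≡ 5, 5^2 ≡ 5² = 25, 5^4 ≡ 25² = 625 ≡ 1, 5^8 ≡ 1² = 1, 5^16 ≡ 1² = 1, 5^32 ≡ 1² = 1. Since 40 = 32 + 8, 5^40 ≡ 1·1: 1·1 = 1. So 5^40 ≡ 1 (mod 52).
So ψ(1) = ψ(5) = 1 while 1 ≠ 5, hence ψ is not injective.
A non-injective map from the 52-element set ℤ_{52} to itself takes at most 51 distinct values, so it cannot be surjective. So ψ is not surjective.
Since ψ is not surjective, we determine |image(ψ)|. Computing x^40 mod 52 for each x (by repeated squaring, reducing mod 52 at every step), the values ψ(0), ψ(1), …, ψ(51) are: 0, 1, 16, 29, 48, 1, 48, 9, 40, 9, 16, 29, 40, 13, 40, 29, 16, 9, 40, 9, 48, 1, 48, 29, 16, 1, 0, 1, 16, 29, 48, 1, 48, 9, 40, 9, 16, 29, 40, 13, 40, 29, 16, 9, 40, 9, 48, 1, 48, 29, 16, 1.
The distinct values are {0, 1, 9, 13, 16, 29, 40, 48}; there are 8 of them.

8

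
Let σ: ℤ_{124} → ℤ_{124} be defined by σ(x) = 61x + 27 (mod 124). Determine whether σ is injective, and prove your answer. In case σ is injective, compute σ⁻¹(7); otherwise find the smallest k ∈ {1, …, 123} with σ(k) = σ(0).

Suppose σ(u) = σ(v) in ℤ_{124}. Then 61u + 27 ≡ 61v + 27 (mod 124), hence 61(u − v) ≡ 0 (mod 124).
Since gcd(61, 124) = 1, 61 is invertible modulo 124, thus u − v ≡ 0 (mod 124), i.e. u = v.
So σ is injective.
We now compute 61⁻¹ mod 124 explicitly. Euclid's algorithm: 124 = 2·61 + 2, 61 = 30·2 + 1; back-substituting gives 1 = 61·61 − 30·124, so 61⁻¹ ≡ 61 (mod 124).
Since σ is injective, we compute σ⁻¹(7): solve 61x + 27 ≡ 7 (mod 124), i.e. 61x ≡ 104 (mod 124).
Multiplying by 61⁻¹ = 61 gives x ≡ 61·104 = 6344 = 51·124 + 20 ≡ 20 (mod 124).
Check: σ(20) = 61·20 + 27 = 1247 = 10·124 + 7 ≡ 7 (mod 124).

20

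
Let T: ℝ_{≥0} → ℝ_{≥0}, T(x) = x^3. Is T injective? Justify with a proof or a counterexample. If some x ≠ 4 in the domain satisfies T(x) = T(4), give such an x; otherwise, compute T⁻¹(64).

On ℝ_{≥0}, x ↦ x^3 is strictly increasing, so T(a) = T(b) forces a = b. Hence T is injective.
Since x ↦ x^3 is strictly increasing on ℝ_{≥0}, it is injective there, so no x ≠ 4 in the domain has T(x) = T(4). We therefore compute T⁻¹(64) = 64^{1/3} = 4 (indeed 4^3 = 64).

4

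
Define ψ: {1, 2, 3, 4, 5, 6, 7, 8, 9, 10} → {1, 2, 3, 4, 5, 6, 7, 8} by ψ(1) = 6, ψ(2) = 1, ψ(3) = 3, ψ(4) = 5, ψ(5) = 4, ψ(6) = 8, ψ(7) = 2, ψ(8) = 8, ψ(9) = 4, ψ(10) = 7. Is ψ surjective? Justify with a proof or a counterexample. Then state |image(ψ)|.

Every element of the codomain has a preimage: 1 = ψ(2), 2 = ψ(7), 3 = ψ(3), 4 = ψ(5), 5 = ψ(4), 6 = ψ(1), 7 = ψ(10), 8 = ψ(6).
Therefore ψ is surjective.
The image of ψ is {1, 2, 3, 4, 5, 6, 7, 8}, which has 8 elements.

8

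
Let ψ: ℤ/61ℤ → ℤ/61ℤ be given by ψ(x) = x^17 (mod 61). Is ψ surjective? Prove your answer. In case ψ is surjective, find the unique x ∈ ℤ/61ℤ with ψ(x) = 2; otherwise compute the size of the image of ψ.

51

Since 61 is prime, the nonzero elements of ℤ/61ℤ form a cyclic group of order 60.
As gcd(17, 60) = 1, raising to the 17th power is a bijection on this group: if x_1^17 ≡ x_2^17 then (x_1x_2^{−1})^17 = 1, and the only element of order dividing gcd(17, 60) = 1 is 1, so x_1 = x_2.
With ψ(0) = 0 this makes ψ injective on all of ℤ/61ℤ, hence bijective (finite equal-size domain and codomain). In particular ψ is surjective.
Since ψ is surjective, we find the preimage of 2. The inverse of x ↦ x^17 on (ℤ/61ℤ)^× is x ↦ x^53, because 17·53 = 901 = 15·60 + 1 ≡ 1 (mod 60) and x^{60} = 1 for x ≠ 0 (Fermat). So ψ⁻¹(2) = 2^53 mod 61.
Repeated squaring mod 61: 2^1 ≡ 2, 2^2 ≡ 2² = 4, 2^4 ≡ 4² = 16, 2^8 ≡ 16² = 256 ≡ 12, 2^16 ≡ 12² = 144 ≡ 22, 2^32 ≡ 22² = 484 ≡ 57. Since 53 = 32 + 16 + 4 + 1, 2^53 ≡ 57·22·16·2: 57·22 = 1254 ≡ 34, then 34·16 = 544 ≡ 56, then 56·2 = 112 ≡ 51. So 2^53 ≡ 51 (mod 61).
Hence ψ⁻¹(2) = 51.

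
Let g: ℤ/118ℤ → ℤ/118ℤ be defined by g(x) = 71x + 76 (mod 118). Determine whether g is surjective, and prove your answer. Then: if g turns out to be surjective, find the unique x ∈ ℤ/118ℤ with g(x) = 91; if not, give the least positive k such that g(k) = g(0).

75

Since gcd(71, 118) = 1, 71 is invertible modulo 118. Euclid's algorithm: 118 = 1·71 + 47, 71 = 1·47 + 24, 47 = 1·24 + 23, 24 = 1·23 + 1; back-substituting gives 1 = 5·71 − 3·118, so 71⁻¹ ≡ 5 (mod 118).
Then y ↦ 5(y − 76) is a two-sided inverse to g, so every y ∈ ℤ/118ℤ has a preimage.
Thus g is surjective.
Since g is surjective, we find g⁻¹(91): we need 71x ≡ 91 − 76 ≡ 15 (mod 118). Using 71⁻¹ = 5: x ≡ 5·15 = 75, so x = 75.
Check: g(75) = 71·75 + 76 = 5401 = 45·118 + 91 ≡ 91 (mod 118).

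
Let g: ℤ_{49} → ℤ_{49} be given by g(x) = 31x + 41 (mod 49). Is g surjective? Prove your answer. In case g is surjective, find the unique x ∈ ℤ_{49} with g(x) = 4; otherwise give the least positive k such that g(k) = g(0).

32

Since gcd(31, 49) = 1, 31 is invertible modulo 49. Euclid's algorithm: 49 = 1·31 + 18, 31 = 1·18 + 13, 18 = 1·13 + 5, 13 = 2·5 + 3, 5 = 1·3 + 2, 3 = 1·2 + 1; back-substituting gives 1 = 19·31 − 12·49, so 31⁻¹ ≡ 19 (mod 49).
For any y ∈ ℤ_{49}, x = 19(y − 41) mod 49 satisfies g(x) = 31·19(y − 41) + 41 ≡ y (since 31·19 ≡ 1 mod 49). So every y has a preimage.
So g is surjective.
Since g is surjective, we find g⁻¹(4): we need 31x ≡ 4 − 41 ≡ 12 (mod 49). Using 31⁻¹ = 19: x ≡ 19·12 = 228 = 4·49 + 32, so x = 32.
Check: g(32) = 31·32 + 41 = 1033 = 21·49 + 4 ≡ 4 (mod 49).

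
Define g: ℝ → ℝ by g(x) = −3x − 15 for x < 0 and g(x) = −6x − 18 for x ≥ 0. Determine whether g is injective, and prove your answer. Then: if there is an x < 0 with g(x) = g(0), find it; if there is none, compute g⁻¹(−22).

2/3

Both pieces are strictly decreasing (slopes −3 and −6), so each is injective on its own interval.
The left piece maps (−∞, 0) onto (−15, ∞); the right piece maps [0, ∞) onto (−∞, −18].
These images are disjoint, so no value is attained by both pieces. Thus g is injective.
Because the two images are disjoint, no x < 0 has g(x) = g(0), so we compute g⁻¹(−22): −22 lies in (−∞, −18], so solve −6x − 18 = −22: x = (−22 + 18)/(−6) = 2/3.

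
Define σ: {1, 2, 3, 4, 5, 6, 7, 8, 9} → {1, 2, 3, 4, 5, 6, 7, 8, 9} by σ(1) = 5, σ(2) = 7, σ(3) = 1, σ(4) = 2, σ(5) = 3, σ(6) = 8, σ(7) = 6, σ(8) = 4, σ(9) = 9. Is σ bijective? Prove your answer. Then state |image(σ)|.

9

The values 5, 7, 1, 2, 3, 8, 6, 4, 9 are a permutation of {1, 2, 3, 4, 5, 6, 7, 8, 9}: each element appears exactly once.
So σ is injective and surjective, hence bijective.
The image of σ is {1, 2, 3, 4, 5, 6, 7, 8, 9}, which has 9 elements.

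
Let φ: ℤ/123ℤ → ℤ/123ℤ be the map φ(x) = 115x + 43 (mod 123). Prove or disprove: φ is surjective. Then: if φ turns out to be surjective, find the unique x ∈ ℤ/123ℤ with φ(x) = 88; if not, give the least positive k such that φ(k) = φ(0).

102

Since gcd(115, 123) = 1, 115 is invertible modulo 123. Euclid's algorithm: 123 = 1·115 + 8, 115 = 14·8 + 3, 8 = 2·3 + 2, 3 = 1·2 + 1; back-substituting gives 1 = 46·115 − 43·123, so 115⁻¹ ≡ 46 (mod 123).
For any y ∈ ℤ/123ℤ, x = 46(y − 43) mod 123 satisfies φ(x) = 115·46(y − 43) + 43 ≡ y (since 115·46 ≡ 1 mod 123). So every y has a preimage.
Thus φ is surjective.
Since φ is surjective, we compute φ⁻¹(88): solve 115x + 43 ≡ 88 (mod 123), i.e. 115x ≡ 45 (mod 123).
Multiplying by 115⁻¹ = 46 gives x ≡ 46·45 = 2070 = 16·123 + 102 ≡ 102 (mod 123).
Check: φ(102) = 115·102 + 43 = 11773 = 95·123 + 88 ≡ 88 (mod 123).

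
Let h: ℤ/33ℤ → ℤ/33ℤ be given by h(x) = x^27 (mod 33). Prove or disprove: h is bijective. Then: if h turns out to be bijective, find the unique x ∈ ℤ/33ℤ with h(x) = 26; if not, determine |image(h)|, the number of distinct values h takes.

20

Computing x^27 mod 33 for each x (by repeated squaring, reducing mod 33 at every step), the values h(0), h(1), …, h(32) are: 0, 1, 29, 9, 16, 14, 30, 28, 2, 15, 10, 11, 12, 7, 20, 27, 25, 8, 6, 13, 26, 21, 22, 23, 18, 31, 5, 3, 19, 17, 24, 4, 32.
Every element of ℤ/33ℤ appears exactly once in this list, so h is a bijection, and in particular bijective.
Since h is bijective, we read off the preimage of 26 from the same table: h(20) = 26, so h⁻¹(26) = 20.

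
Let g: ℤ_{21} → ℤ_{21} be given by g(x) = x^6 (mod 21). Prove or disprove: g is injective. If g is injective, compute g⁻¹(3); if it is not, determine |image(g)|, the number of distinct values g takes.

4

g(1) = 1^6 = 1.
g(2): Repeated squaring mod 21: 2^1 ≡ 2, 2^2 ≡ 2² = 4, 2^4 ≡ 4² = 16. Since 6 = 4 + 2, 2^6 ≡ 16·4: 16·4 = 64 ≡ 1. So 2^6 ≡ 1 (mod 21).
So g(1) = g(2) = 1 while 1 ≠ 2, hence g is not injective.
Since g is not injective, we determine |image(g)|. Computing x^6 mod 21 for each x (by repeated squaring, reducing mod 21 at every step), the values g(0), g(1), …, g(20) are: 0, 1, 1, 15, 1, 1, 15, 7, 1, 15, 1, 1, 15, 1, 7, 15, 1, 1, 15, 1, 1.
The distinct values are {0, 1, 7, 15}; there are 4 of them.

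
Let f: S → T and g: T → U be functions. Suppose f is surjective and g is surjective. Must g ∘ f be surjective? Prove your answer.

Let c ∈ U. Since g is surjective, there is b ∈ T with g(b) = c. Since f is surjective, there is a ∈ S with f(a) = b.
Then (g ∘ f)(a) = g(b) = c. Thus g ∘ f is surjective.

surjective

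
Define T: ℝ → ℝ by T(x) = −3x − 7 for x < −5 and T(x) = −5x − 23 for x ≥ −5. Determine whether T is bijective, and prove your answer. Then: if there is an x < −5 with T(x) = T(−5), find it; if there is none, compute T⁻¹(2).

Both pieces are strictly decreasing (slopes −3 and −5), so each is injective on its own interval.
The left piece maps (−∞, −5) onto (8, ∞); the right piece maps [−5, ∞) onto (−∞, 2].
The images leave a gap (8 has no preimage), so T is not surjective, hence not bijective.
Because the two images are disjoint, no x < −5 has T(x) = T(−5), so we compute T⁻¹(2): 2 lies in (−∞, 2], so solve −5x − 23 = 2: x = (2 + 23)/(−5) = −5.

-5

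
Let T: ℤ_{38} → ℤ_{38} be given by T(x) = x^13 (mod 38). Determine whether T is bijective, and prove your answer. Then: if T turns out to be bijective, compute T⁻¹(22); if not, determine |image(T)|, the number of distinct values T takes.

Computing x^13 mod 38 for each x (by repeated squaring, reducing mod 38 at every step), the values T(0), T(1), …, T(37) are: 0, 1, 22, 33, 28, 17, 4, 7, 8, 25, 32, 11, 12, 15, 2, 29, 24, 35, 18, 19, 20, 3, 14, 9, 36, 23, 26, 27, 6, 13, 30, 31, 34, 21, 10, 5, 16, 37.
Every element of ℤ_{38} appears exactly once in this list, so T is a bijection, and in particular bijective.
Since T is bijective, we read off the preimage of 22 from the same table: T(2) = 22, so T⁻¹(22) = 2.

2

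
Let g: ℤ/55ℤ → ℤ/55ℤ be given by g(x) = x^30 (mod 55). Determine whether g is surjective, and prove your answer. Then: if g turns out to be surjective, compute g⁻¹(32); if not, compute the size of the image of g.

g(2): Repeated squaring mod 55: 2^1 ≡ 2, 2^2 ≡ 2² = 4, 2^4 ≡ 4² = 16, 2^8 ≡ 16² = 256 ≡ 36, 2^16 ≡ 36² = 1296 ≡ 31. Since 30 = 16 + 8 + 4 + 2, 2^30 ≡ 31·36·16·4: 31·36 = 1116 ≡ 16, then 16·16 = 256 ≡ 36, then 36·4 = 144 ≡ 34. So 2^30 ≡ 34 (mod 55).
g(3): Repeated squaring mod 55: 3^1 ≡ 3, 3^2 ≡ 3² = 9, 3^4 ≡ 9² = 81 ≡ 26, 3^8 ≡ 26² = 676 ≡ 16, 3^16 ≡ 16² = 256 ≡ 36. Since 30 = 16 + 8 + 4 + 2, 3^30 ≡ 36·16·26·9: 36·16 = 576 ≡ 26, then 26·26 = 676 ≡ 16, then 16·9 = 144 ≡ 34. So 3^30 ≡ 34 (mod 55).
So g(2) = g(3) = 34 while 2 ≠ 3, so g is not injective.
A non-injective map from the 55-element set ℤ/55ℤ to itself takes at most 54 distinct values, so it cannot be surjective. Hence g is not surjective.
Since g is not surjective, we determine |image(g)|. Computing x^30 mod 55 for each x (by repeated squaring, reducing mod 55 at every step), the values g(0), g(1), …, g(54) are: 0, 1, 34, 34, 1, 45, 1, 34, 34, 1, 45, 11, 34, 34, 1, 45, 1, 34, 34, 1, 45, 1, 44, 34, 1, 45, 1, 34, 34, 1, 45, 1, 34, 44, 1, 45, 1, 34, 34, 1, 45, 1, 34, 34, 11, 45, 1, 34, 34, 1, 45, 1, 34, 34, 1.
The distinct values are {0, 1, 11, 34, 44, 45}; there are 6 of them.

6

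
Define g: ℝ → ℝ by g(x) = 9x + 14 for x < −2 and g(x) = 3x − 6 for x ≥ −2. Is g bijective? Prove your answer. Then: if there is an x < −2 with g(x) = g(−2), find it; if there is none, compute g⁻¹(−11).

Both pieces are strictly increasing (slopes 9 and 3), so each is injective on its own interval.
The left piece maps (−∞, −2) onto (−∞, −4); the right piece maps [−2, ∞) onto [−12, ∞).
These images overlap. In particular g(−2) = −12 (right piece), and solving 9x + 14 = −12 on the left piece gives x = −26/9 < −2.
So g(−26/9) = g(−2) with −26/9 ≠ −2, and g is not injective, hence not bijective. This x = −26/9 is the requested value below −2.

-26/9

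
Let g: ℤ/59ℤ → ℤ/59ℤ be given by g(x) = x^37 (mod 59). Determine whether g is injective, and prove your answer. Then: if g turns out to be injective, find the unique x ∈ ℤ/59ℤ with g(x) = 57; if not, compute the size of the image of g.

Since 59 is prime, the nonzero elements of ℤ/59ℤ form a cyclic group of order 58.
As gcd(37, 58) = 1, raising to the 37th power is a bijection on this group: if a^37 ≡ b^37 then (ab^{−1})^37 = 1, and the only element of order dividing gcd(37, 58) = 1 is 1, so a = b.
With g(0) = 0 this makes g injective on all of ℤ/59ℤ, hence bijective (finite equal-size domain and codomain). In particular g is injective.
Since g is injective, we find the preimage of 57. The inverse of x ↦ x^37 on (ℤ/59ℤ)^× is x ↦ x^11, because 37·11 = 407 = 7·58 + 1 ≡ 1 (mod 58) and x^{58} = 1 for x ≠ 0 (Fermat). So g⁻¹(57) = 57^11 mod 59.
Repeated squaring mod 59: 57^1 ≡ 57, 57^2 ≡ 57² = 3249 ≡ 4, 57^4 ≡ 4² = 16, 57^8 ≡ 16² = 256 ≡ 20. Since 11 = 8 + 2 + 1, 57^11 ≡ 20·4·57: 20·4 = 80 ≡ 21, then 21·57 = 1197 ≡ 17. So 57^11 ≡ 17 (mod 59).
Hence g⁻¹(57) = 17.

17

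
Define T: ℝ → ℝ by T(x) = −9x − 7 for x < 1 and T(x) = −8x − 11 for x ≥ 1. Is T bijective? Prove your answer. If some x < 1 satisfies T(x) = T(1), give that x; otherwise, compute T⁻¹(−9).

2/9

Both pieces are strictly decreasing (slopes −9 and −8), so each is injective on its own interval.
The left piece maps (−∞, 1) onto (−16, ∞); the right piece maps [1, ∞) onto (−∞, −19].
The images leave a gap (−16 has no preimage), so T is not surjective, hence not bijective.
Because the two images are disjoint, no x < 1 has T(x) = T(1), so we compute T⁻¹(−9): −9 lies in (−16, ∞), so solve −9x − 7 = −9: x = (−9 + 7)/(−9) = 2/9.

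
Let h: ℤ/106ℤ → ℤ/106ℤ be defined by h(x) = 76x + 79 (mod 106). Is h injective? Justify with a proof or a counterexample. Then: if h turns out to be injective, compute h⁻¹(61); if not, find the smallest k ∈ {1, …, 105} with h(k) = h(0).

By definition, h is injective when h(x_1) = h(x_2) forces x_1 = x_2.
We have gcd(76, 106) = 2 > 1. Taking x_1 = 0 and x_2 = 53: h(0) = 79 and h(53) = 76·53 + 79 = 4107 ≡ 79 (mod 106).
So h(0) = h(53) while 0 ≠ 53, so h is not injective.
Since h is not injective, we find the least positive k with h(k) = h(0): this means 76k ≡ 0 (mod 106), i.e. 106 ∣ 76k. Since gcd(76, 106) = 2, dividing through by 2 this holds exactly when 53 ∣ 38k, and as gcd(38, 53) = 1, exactly when 53 ∣ k.
The smallest positive such k is 53.

53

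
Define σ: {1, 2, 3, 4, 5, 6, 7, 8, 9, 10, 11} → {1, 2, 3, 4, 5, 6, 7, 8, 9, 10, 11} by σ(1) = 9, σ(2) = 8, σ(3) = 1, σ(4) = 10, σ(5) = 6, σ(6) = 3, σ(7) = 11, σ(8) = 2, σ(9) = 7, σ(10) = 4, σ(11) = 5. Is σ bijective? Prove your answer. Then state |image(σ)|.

11

The values 9, 8, 1, 10, 6, 3, 11, 2, 7, 4, 5 are a permutation of {1, 2, 3, 4, 5, 6, 7, 8, 9, 10, 11}: each element appears exactly once.
So σ is injective and surjective, hence bijective.
The image of σ is {1, 2, 3, 4, 5, 6, 7, 8, 9, 10, 11}, which has 11 elements.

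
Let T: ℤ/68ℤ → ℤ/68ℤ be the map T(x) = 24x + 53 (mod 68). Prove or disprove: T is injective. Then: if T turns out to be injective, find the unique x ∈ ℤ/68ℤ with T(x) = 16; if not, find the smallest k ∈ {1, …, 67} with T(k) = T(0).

17

Recall that injectivity means: for all x_1, x_2 in the domain, T(x_1) = T(x_2) implies x_1 = x_2.
We have gcd(24, 68) = 4 > 1. Taking x_1 = 0 and x_2 = 17: T(0) = 53 and T(17) = 24·17 + 53 = 461 ≡ 53 (mod 68).
So T(0) = T(17) while 0 ≠ 17, hence T is not injective.
Since T is not injective, we find the least positive k with T(k) = T(0): this means 24k ≡ 0 (mod 68), i.e. 68 ∣ 24k. Since gcd(24, 68) = 4, dividing through by 4 this holds exactly when 17 ∣ 6k, and as gcd(6, 17) = 1, exactly when 17 ∣ k.
The smallest positive such k is 17.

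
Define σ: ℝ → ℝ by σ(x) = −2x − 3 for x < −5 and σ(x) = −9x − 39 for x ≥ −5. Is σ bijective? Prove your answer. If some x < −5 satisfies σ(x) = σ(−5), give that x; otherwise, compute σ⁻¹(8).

Both pieces are strictly decreasing (slopes −2 and −9), so each is injective on its own interval.
The left piece maps (−∞, −5) onto (7, ∞); the right piece maps [−5, ∞) onto (−∞, 6].
The images leave a gap (7 has no preimage), so σ is not surjective, hence not bijective.
Because the two images are disjoint, no x < −5 has σ(x) = σ(−5), so we compute σ⁻¹(8): 8 lies in (7, ∞), so solve −2x − 3 = 8: x = (8 + 3)/(−2) = −11/2.

-11/2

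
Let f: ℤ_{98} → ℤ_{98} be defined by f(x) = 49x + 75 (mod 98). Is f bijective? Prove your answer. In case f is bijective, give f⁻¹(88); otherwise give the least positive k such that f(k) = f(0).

We have gcd(49, 98) = 49 > 1. Taking a = 0 and b = 2: f(0) = 75 and f(2) = 49·2 + 75 = 173 ≡ 75 (mod 98).
So f(0) = f(2) while 0 ≠ 2, therefore f is not injective, hence not bijective.
Since f is not bijective, we find the least positive k with f(k) = f(0): this means 49k ≡ 0 (mod 98), i.e. 98 ∣ 49k. Since gcd(49, 98) = 49, dividing through by 49 this holds exactly when 2 ∣ k.
The smallest positive such k is 2.

2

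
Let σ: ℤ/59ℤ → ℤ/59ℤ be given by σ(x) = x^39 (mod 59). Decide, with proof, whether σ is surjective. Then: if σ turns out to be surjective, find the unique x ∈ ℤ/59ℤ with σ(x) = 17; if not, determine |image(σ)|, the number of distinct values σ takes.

16

Since 59 is prime, the nonzero elements of ℤ/59ℤ form a cyclic group of order 58.
As gcd(39, 58) = 1, raising to the 39th power is a bijection on this group: if s^39 ≡ t^39 then (st^{−1})^39 = 1, and the only element of order dividing gcd(39, 58) = 1 is 1, so s = t.
With σ(0) = 0 this makes σ injective on all of ℤ/59ℤ, hence bijective (finite equal-size domain and codomain). In particular σ is surjective.
Since σ is surjective, we find the preimage of 17. The inverse of x ↦ x^39 on (ℤ/59ℤ)^× is x ↦ x^3, because 39·3 = 117 = 2·58 + 1 ≡ 1 (mod 58) and x^{58} = 1 for x ≠ 0 (Fermat). So σ⁻¹(17) = 17^3 mod 59.
Repeated squaring mod 59: 17^1 ≡ 17, 17^2 ≡ 17² = 289 ≡ 53. Since 3 = 2 + 1, 17^3 ≡ 53·17: 53·17 = 901 ≡ 16. So 17^3 ≡ 16 (mod 59).
Hence σ⁻¹(17) = 16.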